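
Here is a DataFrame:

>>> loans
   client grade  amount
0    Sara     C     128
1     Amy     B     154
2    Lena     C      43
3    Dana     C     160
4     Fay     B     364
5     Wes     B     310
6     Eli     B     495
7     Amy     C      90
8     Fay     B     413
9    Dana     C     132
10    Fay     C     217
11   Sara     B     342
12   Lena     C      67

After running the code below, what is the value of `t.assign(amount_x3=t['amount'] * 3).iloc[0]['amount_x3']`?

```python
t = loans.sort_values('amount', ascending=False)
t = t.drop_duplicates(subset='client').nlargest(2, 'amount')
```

1485

sort by amount descending:
   client grade  amount
6     Eli     B     495
8     Fay     B     413
4     Fay     B     364
11   Sara     B     342
5     Wes     B     310
10    Fay     C     217
3    Dana     C     160
1     Amy     B     154
9    Dana     C     132
0    Sara     C     128
7     Amy     C      90
12   Lena     C      67
2    Lena     C      43
drop duplicate client (keep=first):
   client grade  amount
6     Eli     B     495
8     Fay     B     413
11   Sara     B     342
5     Wes     B     310
3    Dana     C     160
1     Amy     B     154
12   Lena     C      67
take 2 rows with largest amount:
  client grade  amount
6    Eli     B     495
8    Fay     B     413
add column amount_x3 = t['amount'] * 3:
  client grade  amount  amount_x3
6    Eli     B     495       1485
8    Fay     B     413       1239
Reading off the value at position 0, column 'amount_x3', we get 1485.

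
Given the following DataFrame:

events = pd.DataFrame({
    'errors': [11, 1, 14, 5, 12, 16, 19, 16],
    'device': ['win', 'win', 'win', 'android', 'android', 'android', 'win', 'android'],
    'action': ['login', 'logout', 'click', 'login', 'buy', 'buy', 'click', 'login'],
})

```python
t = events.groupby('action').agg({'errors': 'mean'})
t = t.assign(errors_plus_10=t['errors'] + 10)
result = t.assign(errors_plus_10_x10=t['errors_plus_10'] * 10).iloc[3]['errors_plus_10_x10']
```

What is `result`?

group by action, mean of errors:
           errors
action           
buy     14.000000
click   16.500000
login   10.666667
logout   1.000000
add column errors_plus_10 = t['errors'] + 10:
           errors  errors_plus_10
action                           
buy     14.000000       24.000000
click   16.500000       26.500000
login   10.666667       20.666667
logout   1.000000       11.000000
add column errors_plus_10_x10 = t['errors_plus_10'] * 10:
           errors  errors_plus_10  errors_plus_10_x10
action                                               
buy     14.000000       24.000000          240.000000
click   16.500000       26.500000          265.000000
login   10.666667       20.666667          206.666667
logout   1.000000       11.000000          110.000000
The value at position 3, column 'errors_plus_10_x10' is 110.0.

110.0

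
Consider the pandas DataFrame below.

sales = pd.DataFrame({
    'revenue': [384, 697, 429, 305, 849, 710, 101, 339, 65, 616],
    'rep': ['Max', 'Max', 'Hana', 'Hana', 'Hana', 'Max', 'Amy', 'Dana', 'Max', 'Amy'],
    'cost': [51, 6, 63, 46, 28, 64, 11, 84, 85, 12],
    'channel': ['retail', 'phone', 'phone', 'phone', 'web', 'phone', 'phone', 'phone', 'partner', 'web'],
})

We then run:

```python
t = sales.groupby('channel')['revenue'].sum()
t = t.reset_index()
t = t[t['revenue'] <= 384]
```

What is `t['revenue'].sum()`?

449

group by channel, sum of revenue:
channel
partner      65
phone      2581
retail      384
web        1465
Name: revenue, dtype: int64
reset_index():
   channel  revenue
0  partner       65
1    phone     2581
2   retail      384
3      web     1465
filter rows where revenue <= 384:
   channel  revenue
0  partner       65
2   retail      384
Hence 449.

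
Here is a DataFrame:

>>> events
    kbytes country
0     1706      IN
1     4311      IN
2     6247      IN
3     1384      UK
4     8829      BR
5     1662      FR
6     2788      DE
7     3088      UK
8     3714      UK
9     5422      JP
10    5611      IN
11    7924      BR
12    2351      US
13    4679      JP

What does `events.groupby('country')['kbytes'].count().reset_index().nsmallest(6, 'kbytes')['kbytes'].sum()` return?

10

group by country, count of kbytes:
country
BR    2
DE    1
FR    1
IN    4
JP    2
UK    3
US    1
Name: kbytes, dtype: int64
reset_index():
  country  kbytes
0      BR       2
1      DE       1
2      FR       1
3      IN       4
4      JP       2
5      UK       3
6      US       1
take 6 rows with smallest kbytes:
  country  kbytes
1      DE       1
2      FR       1
6      US       1
0      BR       2
4      JP       2
5      UK       3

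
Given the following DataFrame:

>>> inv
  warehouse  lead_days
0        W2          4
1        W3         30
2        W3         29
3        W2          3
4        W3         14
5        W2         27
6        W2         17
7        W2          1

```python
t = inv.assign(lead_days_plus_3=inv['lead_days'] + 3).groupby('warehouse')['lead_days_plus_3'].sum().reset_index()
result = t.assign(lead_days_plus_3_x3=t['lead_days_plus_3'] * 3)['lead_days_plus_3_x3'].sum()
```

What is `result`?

447

add column lead_days_plus_3 = inv['lead_days'] + 3:
  warehouse  lead_days  lead_days_plus_3
0        W2          4                 7
1        W3         30                33
2        W3         29                32
3        W2          3                 6
4        W3         14                17
5        W2         27                30
6        W2         17                20
7        W2          1                 4
group by warehouse, sum of lead_days_plus_3:
warehouse
W2    67
W3    82
Name: lead_days_plus_3, dtype: int64
reset_index():
  warehouse  lead_days_plus_3
0        W2                67
1        W3                82
add column lead_days_plus_3_x3 = t['lead_days_plus_3'] * 3:
  warehouse  lead_days_plus_3  lead_days_plus_3_x3
0        W2                67                  201
1        W3                82                  246
Then the sum of column 'lead_days_plus_3_x3': 447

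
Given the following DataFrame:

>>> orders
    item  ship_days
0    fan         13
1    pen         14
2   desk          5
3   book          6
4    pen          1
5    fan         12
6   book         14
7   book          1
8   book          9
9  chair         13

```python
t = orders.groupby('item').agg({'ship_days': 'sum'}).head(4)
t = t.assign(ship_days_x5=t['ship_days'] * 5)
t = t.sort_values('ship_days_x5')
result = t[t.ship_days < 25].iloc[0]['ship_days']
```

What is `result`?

group by item, sum of ship_days:
       ship_days
item            
book          30
chair         13
desk           5
fan           25
pen           15
take first 4 rows:
       ship_days
item            
book          30
chair         13
desk           5
fan           25
add column ship_days_x5 = t['ship_days'] * 5:
       ship_days  ship_days_x5
item                          
book          30           150
chair         13            65
desk           5            25
fan           25           125
sort by ship_days_x5:
       ship_days  ship_days_x5
item                          
desk           5            25
chair         13            65
fan           25           125
book          30           150
filter rows where ship_days < 25:
       ship_days  ship_days_x5
item                          
desk           5            25
chair         13            65

5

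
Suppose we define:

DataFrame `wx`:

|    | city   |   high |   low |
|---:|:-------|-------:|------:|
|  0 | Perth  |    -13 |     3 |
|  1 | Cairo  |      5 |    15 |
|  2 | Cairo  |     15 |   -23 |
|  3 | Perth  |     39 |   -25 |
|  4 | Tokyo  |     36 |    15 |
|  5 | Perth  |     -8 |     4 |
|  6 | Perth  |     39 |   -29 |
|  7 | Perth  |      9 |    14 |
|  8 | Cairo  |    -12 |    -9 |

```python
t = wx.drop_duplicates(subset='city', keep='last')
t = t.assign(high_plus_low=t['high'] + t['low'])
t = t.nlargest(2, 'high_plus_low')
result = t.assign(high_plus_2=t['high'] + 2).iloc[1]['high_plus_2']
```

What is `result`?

11

drop duplicate city (keep=last):
    city  high  low
4  Tokyo    36   15
7  Perth     9   14
8  Cairo   -12   -9
add column high_plus_low = t['high'] + t['low']:
    city  high  low  high_plus_low
4  Tokyo    36   15             51
7  Perth     9   14             23
8  Cairo   -12   -9            -21
take 2 rows with largest high_plus_low:
    city  high  low  high_plus_low
4  Tokyo    36   15             51
7  Perth     9   14             23
add column high_plus_2 = t['high'] + 2:
    city  high  low  high_plus_low  high_plus_2
4  Tokyo    36   15             51           38
7  Perth     9   14             23           11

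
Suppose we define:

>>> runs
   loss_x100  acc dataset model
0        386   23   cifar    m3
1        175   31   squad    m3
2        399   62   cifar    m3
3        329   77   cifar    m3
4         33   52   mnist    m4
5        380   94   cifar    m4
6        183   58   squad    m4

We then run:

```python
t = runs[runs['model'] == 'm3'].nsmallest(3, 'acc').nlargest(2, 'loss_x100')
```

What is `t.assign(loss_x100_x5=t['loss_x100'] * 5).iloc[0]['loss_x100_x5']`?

filter rows where model == 'm3':
   loss_x100  acc dataset model
0        386   23   cifar    m3
1        175   31   squad    m3
2        399   62   cifar    m3
3        329   77   cifar    m3
take 3 rows with smallest acc:
   loss_x100  acc dataset model
0        386   23   cifar    m3
1        175   31   squad    m3
2        399   62   cifar    m3
take 2 rows with largest loss_x100:
   loss_x100  acc dataset model
2        399   62   cifar    m3
0        386   23   cifar    m3
add column loss_x100_x5 = t['loss_x100'] * 5:
   loss_x100  acc dataset model  loss_x100_x5
2        399   62   cifar    m3          1995
0        386   23   cifar    m3          1930
The value at position 0, column 'loss_x100_x5' is 1995.

1995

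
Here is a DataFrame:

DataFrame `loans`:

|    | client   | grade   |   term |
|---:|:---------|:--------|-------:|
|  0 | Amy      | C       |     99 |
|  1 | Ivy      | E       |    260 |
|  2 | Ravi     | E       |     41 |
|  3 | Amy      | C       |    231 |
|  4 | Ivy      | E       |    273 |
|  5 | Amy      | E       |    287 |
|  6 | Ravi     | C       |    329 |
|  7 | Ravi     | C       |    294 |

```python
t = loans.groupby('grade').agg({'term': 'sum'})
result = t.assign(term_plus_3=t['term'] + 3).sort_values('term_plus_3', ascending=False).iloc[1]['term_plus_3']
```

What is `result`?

group by grade, sum of term:
       term
grade      
C       953
E       861
add column term_plus_3 = t['term'] + 3:
       term  term_plus_3
grade                   
C       953          956
E       861          864
sort by term_plus_3 descending:
       term  term_plus_3
grade                   
C       953          956
E       861          864
Hence 864.

864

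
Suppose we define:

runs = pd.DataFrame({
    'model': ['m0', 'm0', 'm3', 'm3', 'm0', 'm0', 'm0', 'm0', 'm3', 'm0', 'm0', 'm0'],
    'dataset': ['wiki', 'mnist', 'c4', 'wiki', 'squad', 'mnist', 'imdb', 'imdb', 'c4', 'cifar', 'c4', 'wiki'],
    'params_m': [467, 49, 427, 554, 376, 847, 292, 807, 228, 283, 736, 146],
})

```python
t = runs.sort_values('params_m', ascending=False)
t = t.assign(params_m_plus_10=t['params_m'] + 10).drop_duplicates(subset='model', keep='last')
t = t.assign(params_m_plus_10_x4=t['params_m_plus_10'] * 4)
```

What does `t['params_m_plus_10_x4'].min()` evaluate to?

236

sort by params_m descending:
   model dataset  params_m
5     m0   mnist       847
7     m0    imdb       807
10    m0      c4       736
3     m3    wiki       554
0     m0    wiki       467
2     m3      c4       427
4     m0   squad       376
6     m0    imdb       292
9     m0   cifar       283
8     m3      c4       228
11    m0    wiki       146
1     m0   mnist        49
add column params_m_plus_10 = t['params_m'] + 10:
   model dataset  params_m  params_m_plus_10
5     m0   mnist       847               857
7     m0    imdb       807               817
10    m0      c4       736               746
3     m3    wiki       554               564
0     m0    wiki       467               477
2     m3      c4       427               437
4     m0   squad       376               386
6     m0    imdb       292               302
9     m0   cifar       283               293
8     m3      c4       228               238
11    m0    wiki       146               156
1     m0   mnist        49                59
drop duplicate model (keep=last):
  model dataset  params_m  params_m_plus_10
8    m3      c4       228               238
1    m0   mnist        49                59
add column params_m_plus_10_x4 = t['params_m_plus_10'] * 4:
  model dataset  params_m  params_m_plus_10  params_m_plus_10_x4
8    m3      c4       228               238                  952
1    m0   mnist        49                59                  236
min of column 'params_m_plus_10_x4' → 236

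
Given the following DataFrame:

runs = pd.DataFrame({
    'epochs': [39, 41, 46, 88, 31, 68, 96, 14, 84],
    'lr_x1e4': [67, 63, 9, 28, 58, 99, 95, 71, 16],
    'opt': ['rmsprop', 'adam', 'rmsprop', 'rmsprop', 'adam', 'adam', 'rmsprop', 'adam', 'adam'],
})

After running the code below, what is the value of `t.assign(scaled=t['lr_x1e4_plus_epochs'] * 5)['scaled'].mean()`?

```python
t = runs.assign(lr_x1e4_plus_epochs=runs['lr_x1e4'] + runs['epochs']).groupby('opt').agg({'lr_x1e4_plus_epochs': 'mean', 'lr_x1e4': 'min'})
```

add column lr_x1e4_plus_epochs = runs['lr_x1e4'] + runs['epochs']:
   epochs  lr_x1e4      opt  lr_x1e4_plus_epochs
0      39       67  rmsprop                  106
1      41       63     adam                  104
2      46        9  rmsprop                   55
3      88       28  rmsprop                  116
4      31       58     adam                   89
5      68       99     adam                  167
6      96       95  rmsprop                  191
7      14       71     adam                   85
8      84       16     adam                  100
group by opt: mean(lr_x1e4_plus_epochs), min(lr_x1e4):
         lr_x1e4_plus_epochs  lr_x1e4
opt                                  
adam                   109.0       16
rmsprop                117.0        9
add column scaled = t['lr_x1e4_plus_epochs'] * 5:
         lr_x1e4_plus_epochs  lr_x1e4  scaled
opt                                          
adam                   109.0       16   545.0
rmsprop                117.0        9   585.0

565.0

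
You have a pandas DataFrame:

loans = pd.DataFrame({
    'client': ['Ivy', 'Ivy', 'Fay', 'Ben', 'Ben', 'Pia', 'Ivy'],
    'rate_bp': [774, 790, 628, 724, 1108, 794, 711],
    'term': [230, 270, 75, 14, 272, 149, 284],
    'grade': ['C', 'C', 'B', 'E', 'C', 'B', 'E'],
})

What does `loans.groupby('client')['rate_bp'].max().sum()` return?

3320

group by client, max of rate_bp:
client
Ben    1108
Fay     628
Ivy     790
Pia     794
Name: rate_bp, dtype: int64
Finally, sum of the resulting series = 3320.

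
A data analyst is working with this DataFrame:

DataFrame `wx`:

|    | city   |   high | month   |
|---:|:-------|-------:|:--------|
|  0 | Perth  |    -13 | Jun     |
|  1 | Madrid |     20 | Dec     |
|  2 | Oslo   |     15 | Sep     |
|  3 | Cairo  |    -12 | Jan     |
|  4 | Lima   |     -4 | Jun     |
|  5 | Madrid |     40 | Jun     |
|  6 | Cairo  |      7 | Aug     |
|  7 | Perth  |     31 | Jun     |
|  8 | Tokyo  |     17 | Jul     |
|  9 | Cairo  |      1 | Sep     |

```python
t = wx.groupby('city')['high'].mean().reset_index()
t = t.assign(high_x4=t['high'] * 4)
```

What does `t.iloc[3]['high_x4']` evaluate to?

group by city, mean of high:
city
Cairo     -1.333333
Lima      -4.000000
Madrid    30.000000
Oslo      15.000000
Perth      9.000000
Tokyo     17.000000
Name: high, dtype: float64
reset_index():
     city       high
0   Cairo  -1.333333
1    Lima  -4.000000
2  Madrid  30.000000
3    Oslo  15.000000
4   Perth   9.000000
5   Tokyo  17.000000
add column high_x4 = t['high'] * 4:
     city       high     high_x4
0   Cairo  -1.333333   -5.333333
1    Lima  -4.000000  -16.000000
2  Madrid  30.000000  120.000000
3    Oslo  15.000000   60.000000
4   Perth   9.000000   36.000000
5   Tokyo  17.000000   68.000000

60.0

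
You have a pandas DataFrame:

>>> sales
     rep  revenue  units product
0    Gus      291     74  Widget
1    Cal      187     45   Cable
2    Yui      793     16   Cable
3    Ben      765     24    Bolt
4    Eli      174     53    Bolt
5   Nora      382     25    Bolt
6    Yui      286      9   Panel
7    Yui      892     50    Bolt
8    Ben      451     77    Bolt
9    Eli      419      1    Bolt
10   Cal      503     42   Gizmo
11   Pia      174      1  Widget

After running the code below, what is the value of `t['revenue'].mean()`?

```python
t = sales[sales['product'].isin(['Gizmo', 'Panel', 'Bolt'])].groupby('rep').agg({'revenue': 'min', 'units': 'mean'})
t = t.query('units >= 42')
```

477.0

filter rows where product in ['Gizmo', 'Panel', 'Bolt']:
     rep  revenue  units product
3    Ben      765     24    Bolt
4    Eli      174     53    Bolt
5   Nora      382     25    Bolt
6    Yui      286      9   Panel
7    Yui      892     50    Bolt
8    Ben      451     77    Bolt
9    Eli      419      1    Bolt
10   Cal      503     42   Gizmo
group by rep: min(revenue), mean(units):
      revenue  units
rep                 
Ben       451   50.5
Cal       503   42.0
Eli       174   27.0
Nora      382   25.0
Yui       286   29.5
filter rows where units >= 42:
     revenue  units
rep                
Ben      451   50.5
Cal      503   42.0
Reading off the mean of column 'revenue', we get 477.0.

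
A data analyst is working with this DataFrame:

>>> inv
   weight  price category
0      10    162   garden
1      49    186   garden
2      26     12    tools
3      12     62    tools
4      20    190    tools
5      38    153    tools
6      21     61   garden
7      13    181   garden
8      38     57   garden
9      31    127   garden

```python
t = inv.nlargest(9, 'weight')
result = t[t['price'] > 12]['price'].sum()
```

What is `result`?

take 9 rows with largest weight:
   weight  price category
1      49    186   garden
5      38    153    tools
8      38     57   garden
9      31    127   garden
2      26     12    tools
6      21     61   garden
4      20    190    tools
7      13    181   garden
3      12     62    tools
filter rows where price > 12:
   weight  price category
1      49    186   garden
5      38    153    tools
8      38     57   garden
9      31    127   garden
6      21     61   garden
4      20    190    tools
7      13    181   garden
3      12     62    tools
Hence 1017.

1017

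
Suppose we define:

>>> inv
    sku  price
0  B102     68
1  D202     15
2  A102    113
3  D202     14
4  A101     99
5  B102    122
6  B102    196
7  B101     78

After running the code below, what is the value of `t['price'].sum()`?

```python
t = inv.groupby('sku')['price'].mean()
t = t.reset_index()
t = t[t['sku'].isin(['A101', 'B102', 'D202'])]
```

242.166666667

group by sku, mean of price:
sku
A101     99.000000
A102    113.000000
B101     78.000000
B102    128.666667
D202     14.500000
Name: price, dtype: float64
reset_index():
    sku       price
0  A101   99.000000
1  A102  113.000000
2  B101   78.000000
3  B102  128.666667
4  D202   14.500000
filter rows where sku in ['A101', 'B102', 'D202']:
    sku       price
0  A101   99.000000
3  B102  128.666667
4  D202   14.500000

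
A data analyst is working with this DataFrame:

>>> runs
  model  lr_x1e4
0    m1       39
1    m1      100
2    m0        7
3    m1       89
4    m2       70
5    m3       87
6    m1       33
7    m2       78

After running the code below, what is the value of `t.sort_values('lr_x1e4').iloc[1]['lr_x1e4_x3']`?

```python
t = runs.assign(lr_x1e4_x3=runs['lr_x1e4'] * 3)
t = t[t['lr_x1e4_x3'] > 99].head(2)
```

add column lr_x1e4_x3 = runs['lr_x1e4'] * 3:
  model  lr_x1e4  lr_x1e4_x3
0    m1       39         117
1    m1      100         300
2    m0        7          21
3    m1       89         267
4    m2       70         210
5    m3       87         261
6    m1       33          99
7    m2       78         234
filter rows where lr_x1e4_x3 > 99:
  model  lr_x1e4  lr_x1e4_x3
0    m1       39         117
1    m1      100         300
3    m1       89         267
4    m2       70         210
5    m3       87         261
7    m2       78         234
take first 2 rows:
  model  lr_x1e4  lr_x1e4_x3
0    m1       39         117
1    m1      100         300
sort by lr_x1e4:
  model  lr_x1e4  lr_x1e4_x3
0    m1       39         117
1    m1      100         300
So iloc[1]['lr_x1e4_x3'] = 300.

300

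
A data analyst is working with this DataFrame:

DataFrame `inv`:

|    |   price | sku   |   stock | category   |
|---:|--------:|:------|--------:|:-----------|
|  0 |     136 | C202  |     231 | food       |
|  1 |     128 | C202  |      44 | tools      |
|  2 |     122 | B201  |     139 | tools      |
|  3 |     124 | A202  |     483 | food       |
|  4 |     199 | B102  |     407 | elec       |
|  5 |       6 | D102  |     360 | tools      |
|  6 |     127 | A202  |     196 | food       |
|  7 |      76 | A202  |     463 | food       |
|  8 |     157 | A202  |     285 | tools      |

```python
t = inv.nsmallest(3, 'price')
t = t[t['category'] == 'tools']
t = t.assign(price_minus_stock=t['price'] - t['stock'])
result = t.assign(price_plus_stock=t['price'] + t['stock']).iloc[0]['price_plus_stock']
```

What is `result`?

366

take 3 rows with smallest price:
   price   sku  stock category
5      6  D102    360    tools
7     76  A202    463     food
2    122  B201    139    tools
filter rows where category == 'tools':
   price   sku  stock category
5      6  D102    360    tools
2    122  B201    139    tools
add column price_minus_stock = t['price'] - t['stock']:
   price   sku  stock category  price_minus_stock
5      6  D102    360    tools               -354
2    122  B201    139    tools                -17
add column price_plus_stock = t['price'] + t['stock']:
   price   sku  stock category  price_minus_stock  price_plus_stock
5      6  D102    360    tools               -354               366
2    122  B201    139    tools                -17               261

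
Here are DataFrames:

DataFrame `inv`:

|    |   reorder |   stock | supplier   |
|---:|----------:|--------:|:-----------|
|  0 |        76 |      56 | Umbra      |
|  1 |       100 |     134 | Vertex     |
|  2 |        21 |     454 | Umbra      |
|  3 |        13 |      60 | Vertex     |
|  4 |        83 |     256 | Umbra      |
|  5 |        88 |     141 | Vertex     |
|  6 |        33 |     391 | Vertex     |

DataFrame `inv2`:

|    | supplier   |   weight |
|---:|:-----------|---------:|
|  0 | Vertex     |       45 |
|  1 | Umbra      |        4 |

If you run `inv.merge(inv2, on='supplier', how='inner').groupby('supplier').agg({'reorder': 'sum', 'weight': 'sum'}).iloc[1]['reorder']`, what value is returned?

234

merge on 'supplier' (how='inner') → 7 rows:
   reorder  stock supplier  weight
0       76     56    Umbra       4
1      100    134   Vertex      45
2       21    454    Umbra       4
3       13     60   Vertex      45
4       83    256    Umbra       4
5       88    141   Vertex      45
6       33    391   Vertex      45
group by supplier: sum(reorder), sum(weight):
          reorder  weight
supplier                 
Umbra         180      12
Vertex        234     180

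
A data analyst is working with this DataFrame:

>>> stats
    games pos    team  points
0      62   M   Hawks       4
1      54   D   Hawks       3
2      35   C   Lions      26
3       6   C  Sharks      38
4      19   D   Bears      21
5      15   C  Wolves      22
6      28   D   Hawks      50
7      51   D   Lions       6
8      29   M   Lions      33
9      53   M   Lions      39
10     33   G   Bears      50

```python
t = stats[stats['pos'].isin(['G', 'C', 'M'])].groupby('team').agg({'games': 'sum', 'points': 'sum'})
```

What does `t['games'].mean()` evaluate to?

46.6

filter rows where pos in ['G', 'C', 'M']:
    games pos    team  points
0      62   M   Hawks       4
2      35   C   Lions      26
3       6   C  Sharks      38
5      15   C  Wolves      22
8      29   M   Lions      33
9      53   M   Lions      39
10     33   G   Bears      50
group by team: sum(games), sum(points):
        games  points
team                 
Bears      33      50
Hawks      62       4
Lions     117      98
Sharks      6      38
Wolves     15      22
mean of column 'games' → 46.6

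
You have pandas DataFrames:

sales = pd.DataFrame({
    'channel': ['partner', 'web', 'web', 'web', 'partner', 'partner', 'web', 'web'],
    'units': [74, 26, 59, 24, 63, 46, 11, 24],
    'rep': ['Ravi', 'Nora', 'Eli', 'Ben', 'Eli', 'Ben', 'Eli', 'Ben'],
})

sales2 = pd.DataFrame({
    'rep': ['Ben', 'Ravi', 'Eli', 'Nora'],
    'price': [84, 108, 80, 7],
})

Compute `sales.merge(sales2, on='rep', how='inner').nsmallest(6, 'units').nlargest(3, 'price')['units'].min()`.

merge on 'rep' (how='inner') → 8 rows:
   channel  units   rep  price
0  partner     74  Ravi    108
1      web     26  Nora      7
2      web     59   Eli     80
3      web     24   Ben     84
4  partner     63   Eli     80
5  partner     46   Ben     84
6      web     11   Eli     80
7      web     24   Ben     84
take 6 rows with smallest units:
   channel  units   rep  price
6      web     11   Eli     80
3      web     24   Ben     84
7      web     24   Ben     84
1      web     26  Nora      7
5  partner     46   Ben     84
2      web     59   Eli     80
take 3 rows with largest price:
   channel  units  rep  price
3      web     24  Ben     84
7      web     24  Ben     84
5  partner     46  Ben     84
So min() = 24.

24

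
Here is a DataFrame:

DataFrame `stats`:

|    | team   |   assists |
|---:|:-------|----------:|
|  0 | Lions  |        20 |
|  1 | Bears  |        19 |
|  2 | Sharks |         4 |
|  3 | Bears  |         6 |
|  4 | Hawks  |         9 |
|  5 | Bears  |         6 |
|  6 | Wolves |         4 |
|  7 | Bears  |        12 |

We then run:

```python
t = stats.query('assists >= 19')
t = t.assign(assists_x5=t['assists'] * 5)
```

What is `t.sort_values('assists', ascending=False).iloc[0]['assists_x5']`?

100

filter rows where assists >= 19:
    team  assists
0  Lions       20
1  Bears       19
add column assists_x5 = t['assists'] * 5:
    team  assists  assists_x5
0  Lions       20         100
1  Bears       19          95
sort by assists descending:
    team  assists  assists_x5
0  Lions       20         100
1  Bears       19          95
So iloc[0]['assists_x5'] = 100.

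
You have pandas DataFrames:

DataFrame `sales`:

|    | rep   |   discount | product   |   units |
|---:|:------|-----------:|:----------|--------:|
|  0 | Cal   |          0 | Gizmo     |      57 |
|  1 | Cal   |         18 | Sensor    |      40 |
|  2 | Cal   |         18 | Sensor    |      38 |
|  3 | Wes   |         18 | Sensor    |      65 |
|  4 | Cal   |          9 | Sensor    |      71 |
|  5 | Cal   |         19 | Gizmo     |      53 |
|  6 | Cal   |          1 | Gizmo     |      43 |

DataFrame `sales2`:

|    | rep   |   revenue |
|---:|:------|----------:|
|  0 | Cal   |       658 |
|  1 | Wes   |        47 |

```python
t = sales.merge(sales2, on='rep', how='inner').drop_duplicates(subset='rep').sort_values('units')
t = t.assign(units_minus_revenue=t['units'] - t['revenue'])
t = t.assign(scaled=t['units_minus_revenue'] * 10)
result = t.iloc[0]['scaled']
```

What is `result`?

merge on 'rep' (how='inner') → 7 rows:
   rep  discount product  units  revenue
0  Cal         0   Gizmo     57      658
1  Cal        18  Sensor     40      658
2  Cal        18  Sensor     38      658
3  Wes        18  Sensor     65       47
4  Cal         9  Sensor     71      658
5  Cal        19   Gizmo     53      658
6  Cal         1   Gizmo     43      658
drop duplicate rep (keep=first):
   rep  discount product  units  revenue
0  Cal         0   Gizmo     57      658
3  Wes        18  Sensor     65       47
sort by units:
   rep  discount product  units  revenue
0  Cal         0   Gizmo     57      658
3  Wes        18  Sensor     65       47
add column units_minus_revenue = t['units'] - t['revenue']:
   rep  discount product  units  revenue  units_minus_revenue
0  Cal         0   Gizmo     57      658                 -601
3  Wes        18  Sensor     65       47                   18
add column scaled = t['units_minus_revenue'] * 10:
   rep  discount product  units  revenue  units_minus_revenue  scaled
0  Cal         0   Gizmo     57      658                 -601   -6010
3  Wes        18  Sensor     65       47                   18     180
Then the value at position 0, column 'scaled': -6010

-6010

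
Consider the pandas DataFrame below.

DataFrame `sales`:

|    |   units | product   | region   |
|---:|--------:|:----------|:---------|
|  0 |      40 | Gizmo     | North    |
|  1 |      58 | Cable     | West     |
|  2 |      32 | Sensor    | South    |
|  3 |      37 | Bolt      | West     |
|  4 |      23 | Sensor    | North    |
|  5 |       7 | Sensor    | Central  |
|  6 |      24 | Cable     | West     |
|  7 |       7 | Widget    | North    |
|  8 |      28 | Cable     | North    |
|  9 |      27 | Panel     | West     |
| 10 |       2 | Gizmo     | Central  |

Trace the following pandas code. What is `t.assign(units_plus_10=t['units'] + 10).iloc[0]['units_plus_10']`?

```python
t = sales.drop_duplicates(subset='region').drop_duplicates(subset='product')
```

50

drop duplicate region (keep=first):
   units product   region
0     40   Gizmo    North
1     58   Cable     West
2     32  Sensor    South
5      7  Sensor  Central
drop duplicate product (keep=first):
   units product region
0     40   Gizmo  North
1     58   Cable   West
2     32  Sensor  South
add column units_plus_10 = t['units'] + 10:
   units product region  units_plus_10
0     40   Gizmo  North             50
1     58   Cable   West             68
2     32  Sensor  South             42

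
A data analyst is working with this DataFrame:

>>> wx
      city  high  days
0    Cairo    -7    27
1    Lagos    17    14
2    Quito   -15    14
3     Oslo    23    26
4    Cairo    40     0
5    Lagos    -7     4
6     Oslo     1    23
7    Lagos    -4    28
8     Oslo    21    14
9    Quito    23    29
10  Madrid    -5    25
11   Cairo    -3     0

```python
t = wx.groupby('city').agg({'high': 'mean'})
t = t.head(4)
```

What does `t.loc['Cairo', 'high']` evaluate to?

group by city, mean of high:
        high
city        
Cairo   10.0
Lagos    2.0
Madrid  -5.0
Oslo    15.0
Quito    4.0
take first 4 rows:
        high
city        
Cairo   10.0
Lagos    2.0
Madrid  -5.0
Oslo    15.0
Hence 10.0.

10.0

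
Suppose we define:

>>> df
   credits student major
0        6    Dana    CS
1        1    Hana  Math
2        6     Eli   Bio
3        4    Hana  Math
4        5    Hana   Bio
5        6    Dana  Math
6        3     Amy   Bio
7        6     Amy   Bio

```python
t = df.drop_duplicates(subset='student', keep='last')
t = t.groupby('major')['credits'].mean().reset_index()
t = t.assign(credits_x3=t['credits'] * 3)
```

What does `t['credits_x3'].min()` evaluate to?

drop duplicate student (keep=last):
   credits student major
2        6     Eli   Bio
4        5    Hana   Bio
5        6    Dana  Math
7        6     Amy   Bio
group by major, mean of credits:
major
Bio     5.666667
Math    6.000000
Name: credits, dtype: float64
reset_index():
  major   credits
0   Bio  5.666667
1  Math  6.000000
add column credits_x3 = t['credits'] * 3:
  major   credits  credits_x3
0   Bio  5.666667        17.0
1  Math  6.000000        18.0
Taking the min of column 'credits_x3' gives 17.0.

17.0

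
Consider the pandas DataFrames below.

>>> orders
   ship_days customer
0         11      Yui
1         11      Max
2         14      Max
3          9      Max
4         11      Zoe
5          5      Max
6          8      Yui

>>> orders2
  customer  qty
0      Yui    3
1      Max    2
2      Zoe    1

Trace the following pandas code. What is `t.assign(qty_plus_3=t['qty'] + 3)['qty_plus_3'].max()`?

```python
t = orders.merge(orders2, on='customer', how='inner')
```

6

merge on 'customer' (how='inner') → 7 rows:
   ship_days customer  qty
0         11      Yui    3
1         11      Max    2
2         14      Max    2
3          9      Max    2
4         11      Zoe    1
5          5      Max    2
6          8      Yui    3
add column qty_plus_3 = t['qty'] + 3:
   ship_days customer  qty  qty_plus_3
0         11      Yui    3           6
1         11      Max    2           5
2         14      Max    2           5
3          9      Max    2           5
4         11      Zoe    1           4
5          5      Max    2           5
6          8      Yui    3           6
Then the max of column 'qty_plus_3': 6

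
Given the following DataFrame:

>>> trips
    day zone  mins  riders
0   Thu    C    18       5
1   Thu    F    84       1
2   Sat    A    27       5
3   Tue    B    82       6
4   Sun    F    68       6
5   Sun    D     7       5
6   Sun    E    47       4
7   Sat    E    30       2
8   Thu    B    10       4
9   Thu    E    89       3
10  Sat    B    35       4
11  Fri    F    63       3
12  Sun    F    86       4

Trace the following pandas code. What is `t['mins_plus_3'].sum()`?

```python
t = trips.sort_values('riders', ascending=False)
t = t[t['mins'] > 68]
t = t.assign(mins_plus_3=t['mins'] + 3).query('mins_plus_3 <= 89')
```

sort by riders descending:
    day zone  mins  riders
3   Tue    B    82       6
4   Sun    F    68       6
0   Thu    C    18       5
2   Sat    A    27       5
5   Sun    D     7       5
6   Sun    E    47       4
8   Thu    B    10       4
10  Sat    B    35       4
12  Sun    F    86       4
9   Thu    E    89       3
11  Fri    F    63       3
7   Sat    E    30       2
1   Thu    F    84       1
filter rows where mins > 68:
    day zone  mins  riders
3   Tue    B    82       6
12  Sun    F    86       4
9   Thu    E    89       3
1   Thu    F    84       1
add column mins_plus_3 = t['mins'] + 3:
    day zone  mins  riders  mins_plus_3
3   Tue    B    82       6           85
12  Sun    F    86       4           89
9   Thu    E    89       3           92
1   Thu    F    84       1           87
filter rows where mins_plus_3 <= 89:
    day zone  mins  riders  mins_plus_3
3   Tue    B    82       6           85
12  Sun    F    86       4           89
1   Thu    F    84       1           87

261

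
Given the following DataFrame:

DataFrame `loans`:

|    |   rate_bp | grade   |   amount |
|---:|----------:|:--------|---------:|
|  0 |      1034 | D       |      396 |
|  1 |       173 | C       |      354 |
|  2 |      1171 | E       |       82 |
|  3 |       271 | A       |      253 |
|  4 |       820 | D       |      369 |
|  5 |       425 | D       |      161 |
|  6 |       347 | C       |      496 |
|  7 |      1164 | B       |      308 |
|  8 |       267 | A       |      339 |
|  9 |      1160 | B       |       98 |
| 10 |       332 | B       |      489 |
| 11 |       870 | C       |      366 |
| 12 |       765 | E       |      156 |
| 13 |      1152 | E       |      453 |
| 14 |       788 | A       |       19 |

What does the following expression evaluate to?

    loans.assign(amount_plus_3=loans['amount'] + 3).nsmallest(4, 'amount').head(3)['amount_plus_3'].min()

add column amount_plus_3 = loans['amount'] + 3:
    rate_bp grade  amount  amount_plus_3
0      1034     D     396            399
1       173     C     354            357
2      1171     E      82             85
3       271     A     253            256
4       820     D     369            372
5       425     D     161            164
6       347     C     496            499
7      1164     B     308            311
8       267     A     339            342
9      1160     B      98            101
10      332     B     489            492
11      870     C     366            369
12      765     E     156            159
13     1152     E     453            456
14      788     A      19             22
take 4 rows with smallest amount:
    rate_bp grade  amount  amount_plus_3
14      788     A      19             22
2      1171     E      82             85
9      1160     B      98            101
12      765     E     156            159
take first 3 rows:
    rate_bp grade  amount  amount_plus_3
14      788     A      19             22
2      1171     E      82             85
9      1160     B      98            101

22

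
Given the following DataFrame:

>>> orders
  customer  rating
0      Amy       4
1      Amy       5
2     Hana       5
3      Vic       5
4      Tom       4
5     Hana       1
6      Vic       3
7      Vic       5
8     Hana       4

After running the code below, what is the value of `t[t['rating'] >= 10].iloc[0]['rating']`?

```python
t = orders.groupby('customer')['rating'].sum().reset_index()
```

group by customer, sum of rating:
customer
Amy      9
Hana    10
Tom      4
Vic     13
Name: rating, dtype: int64
reset_index():
  customer  rating
0      Amy       9
1     Hana      10
2      Tom       4
3      Vic      13
filter rows where rating >= 10:
  customer  rating
1     Hana      10
3      Vic      13
Finally, value at position 0, column 'rating' = 10.

10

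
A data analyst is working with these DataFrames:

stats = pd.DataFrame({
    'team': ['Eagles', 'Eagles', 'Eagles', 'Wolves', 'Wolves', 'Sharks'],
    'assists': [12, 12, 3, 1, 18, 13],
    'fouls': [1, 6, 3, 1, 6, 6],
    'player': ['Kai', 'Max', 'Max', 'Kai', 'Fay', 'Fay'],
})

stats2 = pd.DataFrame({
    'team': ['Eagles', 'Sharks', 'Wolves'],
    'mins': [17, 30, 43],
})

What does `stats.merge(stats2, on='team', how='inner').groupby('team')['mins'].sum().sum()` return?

167

merge on 'team' (how='inner') → 6 rows:
     team  assists  fouls player  mins
0  Eagles       12      1    Kai    17
1  Eagles       12      6    Max    17
2  Eagles        3      3    Max    17
3  Wolves        1      1    Kai    43
4  Wolves       18      6    Fay    43
5  Sharks       13      6    Fay    30
group by team, sum of mins:
team
Eagles    51
Sharks    30
Wolves    86
Name: mins, dtype: int64
Finally, sum of the resulting series = 167.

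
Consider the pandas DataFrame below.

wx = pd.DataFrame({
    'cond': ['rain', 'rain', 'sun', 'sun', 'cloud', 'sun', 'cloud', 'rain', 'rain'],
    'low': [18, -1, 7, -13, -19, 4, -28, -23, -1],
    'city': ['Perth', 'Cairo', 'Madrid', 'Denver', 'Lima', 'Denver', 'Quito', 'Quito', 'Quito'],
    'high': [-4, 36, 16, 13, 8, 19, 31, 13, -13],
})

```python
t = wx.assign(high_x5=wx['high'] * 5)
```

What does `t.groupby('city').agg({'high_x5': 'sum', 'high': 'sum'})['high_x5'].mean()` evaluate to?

99.1666666667

add column high_x5 = wx['high'] * 5:
    cond  low    city  high  high_x5
0   rain   18   Perth    -4      -20
1   rain   -1   Cairo    36      180
2    sun    7  Madrid    16       80
3    sun  -13  Denver    13       65
4  cloud  -19    Lima     8       40
5    sun    4  Denver    19       95
6  cloud  -28   Quito    31      155
7   rain  -23   Quito    13       65
8   rain   -1   Quito   -13      -65
group by city: sum(high_x5), sum(high):
        high_x5  high
city                 
Cairo       180    36
Denver      160    32
Lima         40     8
Madrid       80    16
Perth       -20    -4
Quito       155    31
Hence 99.1666666667.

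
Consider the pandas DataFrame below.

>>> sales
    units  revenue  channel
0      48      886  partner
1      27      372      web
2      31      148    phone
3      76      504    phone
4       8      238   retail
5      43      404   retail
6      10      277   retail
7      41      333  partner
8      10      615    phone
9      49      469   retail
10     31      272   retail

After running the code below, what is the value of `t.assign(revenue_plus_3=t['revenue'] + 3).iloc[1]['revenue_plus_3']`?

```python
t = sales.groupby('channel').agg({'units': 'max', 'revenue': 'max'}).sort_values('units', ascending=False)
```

group by channel: max(units), max(revenue):
         units  revenue
channel                
partner     48      886
phone       76      615
retail      49      469
web         27      372
sort by units descending:
         units  revenue
channel                
phone       76      615
retail      49      469
partner     48      886
web         27      372
add column revenue_plus_3 = t['revenue'] + 3:
         units  revenue  revenue_plus_3
channel                                
phone       76      615             618
retail      49      469             472
partner     48      886             889
web         27      372             375
Taking the value at position 1, column 'revenue_plus_3' gives 472.

472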